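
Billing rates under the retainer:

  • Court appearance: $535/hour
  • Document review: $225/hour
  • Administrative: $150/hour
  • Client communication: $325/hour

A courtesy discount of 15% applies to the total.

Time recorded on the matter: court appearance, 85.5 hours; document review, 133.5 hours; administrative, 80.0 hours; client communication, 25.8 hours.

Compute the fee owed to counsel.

Court appearance: 85.5 × $535 = $45,742.50
Document review: 133.5 × $225 = $30,037.50
Administrative: 80.0 × $150 = $12,000.00
Client communication: 25.8 × $325 = $8,385.00
Subtotal: $96,165.00
Less 15% discount: −$14,424.75
Total: $96,165.00 − $14,424.75 = $81,740.25

$81,740.25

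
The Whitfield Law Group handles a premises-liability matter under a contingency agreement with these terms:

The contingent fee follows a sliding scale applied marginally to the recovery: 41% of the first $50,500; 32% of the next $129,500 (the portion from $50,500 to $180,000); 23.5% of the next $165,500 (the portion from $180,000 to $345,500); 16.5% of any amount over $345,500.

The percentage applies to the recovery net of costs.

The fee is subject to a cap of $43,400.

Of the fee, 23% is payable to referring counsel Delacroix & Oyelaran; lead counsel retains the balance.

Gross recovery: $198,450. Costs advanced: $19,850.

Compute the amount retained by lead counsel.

Fee base (net of costs): $198,450 − $19,850 = $178,600
First $50,500 at 41% = $20,705.00
Remaining $128,100 at 32% = $40,992.00
Fee: $20,705.00 + $40,992.00 = $61,697.00
$61,697.00 exceeds the $43,400 cap, so the fee is capped at $43,400.00.
Referral share: 23% of $43,400.00 = $9,982.00; lead counsel retains $43,400.00 − $9,982.00 = $33,418.00.

$33,418.00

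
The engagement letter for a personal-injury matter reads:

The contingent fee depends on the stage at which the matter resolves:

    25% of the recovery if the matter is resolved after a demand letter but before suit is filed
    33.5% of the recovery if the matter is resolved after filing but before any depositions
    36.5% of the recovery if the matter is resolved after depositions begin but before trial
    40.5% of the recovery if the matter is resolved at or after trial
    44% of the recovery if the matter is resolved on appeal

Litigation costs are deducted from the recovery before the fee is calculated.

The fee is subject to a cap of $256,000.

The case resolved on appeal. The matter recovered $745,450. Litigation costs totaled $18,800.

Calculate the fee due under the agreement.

Fee base (net of costs): $745,450 − $18,800 = $726,650
The matter resolved on appeal, so the 44% rate applies.
$726,650 × 44% = $319,726.00
$319,726.00 exceeds the $256,000 cap, so the fee is capped at $256,000.00.

$256,000.00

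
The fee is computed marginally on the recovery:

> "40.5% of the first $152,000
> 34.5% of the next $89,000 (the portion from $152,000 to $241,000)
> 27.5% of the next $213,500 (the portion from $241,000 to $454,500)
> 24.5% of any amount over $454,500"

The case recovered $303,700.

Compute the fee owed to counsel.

First $152,000 at 40.5% = $61,560.00
Next $89,000 at 34.5% = $30,705.00
Remaining $62,700 at 27.5% = $17,242.50
Fee: $61,560.00 + $30,705.00 + $17,242.50 = $109,507.50

$109,507.50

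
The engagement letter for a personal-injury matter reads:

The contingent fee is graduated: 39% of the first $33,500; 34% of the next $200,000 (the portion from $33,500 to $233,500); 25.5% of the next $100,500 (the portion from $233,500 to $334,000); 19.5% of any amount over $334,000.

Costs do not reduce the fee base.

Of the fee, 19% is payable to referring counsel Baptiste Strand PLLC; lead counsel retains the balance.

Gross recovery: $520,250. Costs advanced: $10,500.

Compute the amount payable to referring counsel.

Fee base is the gross recovery, $520,250; costs are reimbursed separately.
First $33,500 at 39% = $13,065.00
Next $200,000 at 34% = $68,000.00
Next $100,500 at 25.5% = $25,627.50
Remaining $186,250 at 19.5% = $36,318.75
Fee: $13,065.00 + $68,000.00 + $25,627.50 + $36,318.75 = $143,011.25
Referral share: 19% of $143,011.25 = $27,172.14; lead counsel retains $143,011.25 − $27,172.14 = $115,839.11.

$27,172.14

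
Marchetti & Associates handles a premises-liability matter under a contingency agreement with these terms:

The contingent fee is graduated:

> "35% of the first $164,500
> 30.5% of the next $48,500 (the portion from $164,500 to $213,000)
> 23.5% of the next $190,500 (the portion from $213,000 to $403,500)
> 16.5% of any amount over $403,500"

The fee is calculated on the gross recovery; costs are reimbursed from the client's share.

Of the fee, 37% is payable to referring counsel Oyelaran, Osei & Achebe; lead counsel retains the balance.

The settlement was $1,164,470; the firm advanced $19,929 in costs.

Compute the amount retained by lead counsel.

Fee base is the gross recovery, $1,164,470; costs are reimbursed separately.
First $164,500 at 35% = $57,575.00
Next $48,500 at 30.5% = $14,792.50
Next $190,500 at 23.5% = $44,767.50
Remaining $760,970 at 16.5% = $125,560.05
Fee: $57,575.00 + $14,792.50 + $44,767.50 + $125,560.05 = $242,695.05
Referral share: 37% of $242,695.05 = $89,797.17; lead counsel retains $242,695.05 − $89,797.17 = $152,897.88.

$152,897.88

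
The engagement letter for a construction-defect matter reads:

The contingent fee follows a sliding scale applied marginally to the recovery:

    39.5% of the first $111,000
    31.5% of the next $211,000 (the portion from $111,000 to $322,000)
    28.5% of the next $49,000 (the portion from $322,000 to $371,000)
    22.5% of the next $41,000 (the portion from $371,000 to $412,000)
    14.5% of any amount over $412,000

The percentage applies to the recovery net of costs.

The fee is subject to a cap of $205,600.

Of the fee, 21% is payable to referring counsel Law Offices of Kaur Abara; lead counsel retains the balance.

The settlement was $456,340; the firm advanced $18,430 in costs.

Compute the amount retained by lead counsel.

$108,432.99

Fee base (net of costs): $456,340 − $18,430 = $437,910
First $111,000 at 39.5% = $43,845.00
Next $211,000 at 31.5% = $66,465.00
Next $49,000 at 28.5% = $13,965.00
Next $41,000 at 22.5% = $9,225.00
Remaining $25,910 at 14.5% = $3,756.95
Fee: $43,845.00 + $66,465.00 + $13,965.00 + $9,225.00 + $3,756.95 = $137,256.95
$137,256.95 is under the $205,600 cap.
Referral share: 21% of $137,256.95 = $28,823.96; lead counsel retains $137,256.95 − $28,823.96 = $108,432.99.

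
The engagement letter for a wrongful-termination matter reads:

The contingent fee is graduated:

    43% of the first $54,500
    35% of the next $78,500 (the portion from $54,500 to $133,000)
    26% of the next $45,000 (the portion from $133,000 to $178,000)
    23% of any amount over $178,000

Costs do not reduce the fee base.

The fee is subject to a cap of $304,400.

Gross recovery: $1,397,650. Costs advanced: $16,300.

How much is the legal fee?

Fee base is the gross recovery, $1,397,650; costs are reimbursed separately.
First $54,500 at 43% = $23,435.00
Next $78,500 at 35% = $27,475.00
Next $45,000 at 26% = $11,700.00
Remaining $1,219,650 at 23% = $280,519.50
Fee: $23,435.00 + $27,475.00 + $11,700.00 + $280,519.50 = $343,129.50
$343,129.50 exceeds the $304,400 cap, so the fee is capped at $304,400.00.

$304,400.00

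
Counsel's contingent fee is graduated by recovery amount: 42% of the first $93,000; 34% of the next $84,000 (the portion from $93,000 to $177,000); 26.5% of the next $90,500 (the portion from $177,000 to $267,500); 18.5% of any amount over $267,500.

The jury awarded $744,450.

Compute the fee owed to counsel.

$179,838.25

First $93,000 at 42% = $39,060.00
Next $84,000 at 34% = $28,560.00
Next $90,500 at 26.5% = $23,982.50
Remaining $476,950 at 18.5% = $88,235.75
Fee: $39,060.00 + $28,560.00 + $23,982.50 + $88,235.75 = $179,838.25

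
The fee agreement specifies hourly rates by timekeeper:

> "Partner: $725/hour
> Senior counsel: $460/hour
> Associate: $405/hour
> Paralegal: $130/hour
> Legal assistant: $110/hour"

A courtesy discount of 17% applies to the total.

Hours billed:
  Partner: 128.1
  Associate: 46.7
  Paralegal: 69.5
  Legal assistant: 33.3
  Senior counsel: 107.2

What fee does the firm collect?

$144,250.68

Partner: 128.1 × $725 = $92,872.50
Senior counsel: 107.2 × $460 = $49,312.00
Associate: 46.7 × $405 = $18,913.50
Paralegal: 69.5 × $130 = $9,035.00
Legal assistant: 33.3 × $110 = $3,663.00
Subtotal: $173,796.00
Less 17% discount: −$29,545.32
Total: $173,796.00 − $29,545.32 = $144,250.68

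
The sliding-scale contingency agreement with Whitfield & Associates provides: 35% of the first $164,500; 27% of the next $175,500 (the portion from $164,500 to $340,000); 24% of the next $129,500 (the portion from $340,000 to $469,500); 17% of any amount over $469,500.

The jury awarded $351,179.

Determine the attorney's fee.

First $164,500 at 35% = $57,575.00
Next $175,500 at 27% = $47,385.00
Remaining $11,179 at 24% = $2,682.96
Fee: $57,575.00 + $47,385.00 + $2,682.96 = $107,642.96

$107,642.96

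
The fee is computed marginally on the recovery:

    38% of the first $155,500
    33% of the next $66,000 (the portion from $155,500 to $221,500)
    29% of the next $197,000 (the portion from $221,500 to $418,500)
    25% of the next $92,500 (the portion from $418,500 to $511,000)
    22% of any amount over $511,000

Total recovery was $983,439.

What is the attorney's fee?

$265,061.58

First $155,500 at 38% = $59,090.00
Next $66,000 at 33% = $21,780.00
Next $197,000 at 29% = $57,130.00
Next $92,500 at 25% = $23,125.00
Remaining $472,439 at 22% = $103,936.58
Fee: $59,090.00 + $21,780.00 + $57,130.00 + $23,125.00 + $103,936.58 = $265,061.58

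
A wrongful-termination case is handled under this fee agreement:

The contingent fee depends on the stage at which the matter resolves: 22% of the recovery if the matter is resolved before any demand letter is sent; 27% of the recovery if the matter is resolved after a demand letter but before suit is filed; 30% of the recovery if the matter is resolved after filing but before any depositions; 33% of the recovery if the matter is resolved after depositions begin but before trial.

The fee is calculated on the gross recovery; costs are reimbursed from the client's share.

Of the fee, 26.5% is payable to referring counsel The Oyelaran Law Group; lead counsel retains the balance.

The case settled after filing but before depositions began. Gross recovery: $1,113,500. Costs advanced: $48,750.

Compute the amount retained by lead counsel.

$245,526.75

Fee base is the gross recovery, $1,113,500; costs are reimbursed separately.
The matter settled after filing but before depositions began, so the 30% rate applies.
$1,113,500 × 30% = $334,050.00
Referral share: 26.5% of $334,050.00 = $88,523.25; lead counsel retains $334,050.00 − $88,523.25 = $245,526.75.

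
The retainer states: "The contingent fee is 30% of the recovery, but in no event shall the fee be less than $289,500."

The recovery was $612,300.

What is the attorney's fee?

30% of $612,300 = $183,690.00
That is below the $289,500 minimum, so the minimum applies.

$289,500.00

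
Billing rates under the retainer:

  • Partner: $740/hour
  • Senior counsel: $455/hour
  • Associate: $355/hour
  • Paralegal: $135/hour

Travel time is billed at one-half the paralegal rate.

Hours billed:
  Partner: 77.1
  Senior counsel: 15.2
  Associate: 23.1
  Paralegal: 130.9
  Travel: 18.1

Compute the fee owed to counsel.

Partner: 77.1 × $740 = $57,054.00
Senior counsel: 15.2 × $455 = $6,916.00
Associate: 23.1 × $355 = $8,200.50
Paralegal: 130.9 × $135 = $17,671.50
Subtotal: $57,054.00 + $6,916.00 + $8,200.50 + $17,671.50 = $89,842.00
Travel: 18.1 × ($135 ÷ 2) = 18.1 × $67.50 = $1,221.75
Total: $89,842.00 + $1,221.75 = $91,063.75

$91,063.75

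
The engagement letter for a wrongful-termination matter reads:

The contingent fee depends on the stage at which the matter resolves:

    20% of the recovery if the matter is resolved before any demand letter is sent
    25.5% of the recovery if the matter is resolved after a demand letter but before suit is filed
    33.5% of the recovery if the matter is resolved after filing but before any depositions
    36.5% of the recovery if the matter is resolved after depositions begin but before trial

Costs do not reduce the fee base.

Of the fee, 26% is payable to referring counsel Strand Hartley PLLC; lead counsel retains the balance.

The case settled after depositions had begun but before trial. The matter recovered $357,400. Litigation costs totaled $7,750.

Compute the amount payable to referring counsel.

Fee base is the gross recovery, $357,400; costs are reimbursed separately.
The matter settled after depositions had begun but before trial, so the 36.5% rate applies.
$357,400 × 36.5% = $130,451.00
Referral share: 26% of $130,451.00 = $33,917.26; lead counsel retains $130,451.00 − $33,917.26 = $96,533.74.

$33,917.26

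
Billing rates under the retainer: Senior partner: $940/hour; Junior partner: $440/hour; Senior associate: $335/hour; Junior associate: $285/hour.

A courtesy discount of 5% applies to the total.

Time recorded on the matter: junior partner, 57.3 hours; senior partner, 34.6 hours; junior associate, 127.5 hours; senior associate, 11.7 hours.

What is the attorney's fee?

Senior partner: 34.6 × $940 = $32,524.00
Junior partner: 57.3 × $440 = $25,212.00
Senior associate: 11.7 × $335 = $3,919.50
Junior associate: 127.5 × $285 = $36,337.50
Subtotal: $97,993.00
Less 5% discount: −$4,899.65
Total: $97,993.00 − $4,899.65 = $93,093.35

$93,093.35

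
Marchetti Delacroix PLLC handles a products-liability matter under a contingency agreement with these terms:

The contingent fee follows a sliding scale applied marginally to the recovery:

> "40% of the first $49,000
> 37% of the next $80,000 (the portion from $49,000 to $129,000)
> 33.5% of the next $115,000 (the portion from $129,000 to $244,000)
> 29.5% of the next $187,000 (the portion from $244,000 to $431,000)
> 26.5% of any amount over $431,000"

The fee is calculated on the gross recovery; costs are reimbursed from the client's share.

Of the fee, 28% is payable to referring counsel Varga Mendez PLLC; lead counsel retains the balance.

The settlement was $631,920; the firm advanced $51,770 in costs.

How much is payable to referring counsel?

$54,917.46

Fee base is the gross recovery, $631,920; costs are reimbursed separately.
First $49,000 at 40% = $19,600.00
Next $80,000 at 37% = $29,600.00
Next $115,000 at 33.5% = $38,525.00
Next $187,000 at 29.5% = $55,165.00
Remaining $200,920 at 26.5% = $53,243.80
Fee: $19,600.00 + $29,600.00 + $38,525.00 + $55,165.00 + $53,243.80 = $196,133.80
Referral share: 28% of $196,133.80 = $54,917.46; lead counsel retains $196,133.80 − $54,917.46 = $141,216.34.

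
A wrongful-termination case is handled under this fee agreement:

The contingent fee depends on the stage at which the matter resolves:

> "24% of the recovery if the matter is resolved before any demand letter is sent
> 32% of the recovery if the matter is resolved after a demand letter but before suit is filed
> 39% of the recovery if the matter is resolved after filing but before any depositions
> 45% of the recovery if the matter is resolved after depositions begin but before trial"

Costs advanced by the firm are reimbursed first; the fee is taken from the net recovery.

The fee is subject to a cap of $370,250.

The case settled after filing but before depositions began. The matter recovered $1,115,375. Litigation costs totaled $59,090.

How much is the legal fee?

$370,250.00

Fee base (net of costs): $1,115,375 − $59,090 = $1,056,285
The matter settled after filing but before depositions began, so the 39% rate applies.
$1,056,285 × 39% = $411,951.15
$411,951.15 exceeds the $370,250 cap, so the fee is capped at $370,250.00.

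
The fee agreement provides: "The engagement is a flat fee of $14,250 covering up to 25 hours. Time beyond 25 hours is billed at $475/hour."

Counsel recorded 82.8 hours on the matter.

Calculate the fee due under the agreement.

Flat fee: $14,250.00
Excess hours: 82.8 − 25 = 57.8
Overrun: 57.8 × $475 = $27,455.00
Total: $14,250.00 + $27,455.00 = $41,705.00

$41,705.00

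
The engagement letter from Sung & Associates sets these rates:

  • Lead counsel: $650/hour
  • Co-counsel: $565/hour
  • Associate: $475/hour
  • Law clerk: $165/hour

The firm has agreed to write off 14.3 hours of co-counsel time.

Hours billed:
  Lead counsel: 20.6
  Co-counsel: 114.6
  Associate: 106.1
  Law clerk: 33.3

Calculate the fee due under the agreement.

Lead counsel: 20.6 × $650 = $13,390.00
Co-counsel: 114.6 × $565 = $64,749.00
Associate: 106.1 × $475 = $50,397.50
Law clerk: 33.3 × $165 = $5,494.50
Subtotal: $134,031.00
Write-off: 14.3 × $565 = $8,079.50
Total: $134,031.00 − $8,079.50 = $125,951.50

$125,951.50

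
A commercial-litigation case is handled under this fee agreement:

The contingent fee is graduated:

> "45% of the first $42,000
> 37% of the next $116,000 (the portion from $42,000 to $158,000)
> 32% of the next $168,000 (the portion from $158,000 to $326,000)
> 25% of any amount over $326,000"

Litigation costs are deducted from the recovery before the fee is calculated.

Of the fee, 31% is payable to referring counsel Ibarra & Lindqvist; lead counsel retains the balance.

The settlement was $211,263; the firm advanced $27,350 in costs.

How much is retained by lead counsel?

Fee base (net of costs): $211,263 − $27,350 = $183,913
First $42,000 at 45% = $18,900.00
Next $116,000 at 37% = $42,920.00
Remaining $25,913 at 32% = $8,292.16
Fee: $18,900.00 + $42,920.00 + $8,292.16 = $70,112.16
Referral share: 31% of $70,112.16 = $21,734.77; lead counsel retains $70,112.16 − $21,734.77 = $48,377.39.

$48,377.39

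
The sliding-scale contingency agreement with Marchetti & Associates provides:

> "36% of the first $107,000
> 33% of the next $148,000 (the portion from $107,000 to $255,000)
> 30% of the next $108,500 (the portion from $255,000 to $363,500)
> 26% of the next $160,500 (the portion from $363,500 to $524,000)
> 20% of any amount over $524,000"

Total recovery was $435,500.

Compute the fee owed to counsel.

First $107,000 at 36% = $38,520.00
Next $148,000 at 33% = $48,840.00
Next $108,500 at 30% = $32,550.00
Remaining $72,000 at 26% = $18,720.00
Fee: $38,520.00 + $48,840.00 + $32,550.00 + $18,720.00 = $138,630.00

$138,630.00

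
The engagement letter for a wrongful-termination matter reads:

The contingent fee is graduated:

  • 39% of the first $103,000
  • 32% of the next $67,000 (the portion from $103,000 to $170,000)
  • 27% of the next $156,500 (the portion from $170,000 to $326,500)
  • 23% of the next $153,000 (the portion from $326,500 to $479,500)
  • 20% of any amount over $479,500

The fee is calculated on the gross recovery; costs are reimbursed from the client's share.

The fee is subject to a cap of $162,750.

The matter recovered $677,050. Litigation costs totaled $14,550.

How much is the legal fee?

Fee base is the gross recovery, $677,050; costs are reimbursed separately.
First $103,000 at 39% = $40,170.00
Next $67,000 at 32% = $21,440.00
Next $156,500 at 27% = $42,255.00
Next $153,000 at 23% = $35,190.00
Remaining $197,550 at 20% = $39,510.00
Fee: $40,170.00 + $21,440.00 + $42,255.00 + $35,190.00 + $39,510.00 = $178,565.00
$178,565.00 exceeds the $162,750 cap, so the fee is capped at $162,750.00.

$162,750.00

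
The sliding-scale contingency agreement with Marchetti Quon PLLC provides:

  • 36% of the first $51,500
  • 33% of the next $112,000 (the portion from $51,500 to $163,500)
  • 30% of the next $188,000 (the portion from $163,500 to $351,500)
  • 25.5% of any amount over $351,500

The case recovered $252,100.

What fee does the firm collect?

$82,080.00

First $51,500 at 36% = $18,540.00
Next $112,000 at 33% = $36,960.00
Remaining $88,600 at 30% = $26,580.00
Fee: $18,540.00 + $36,960.00 + $26,580.00 = $82,080.00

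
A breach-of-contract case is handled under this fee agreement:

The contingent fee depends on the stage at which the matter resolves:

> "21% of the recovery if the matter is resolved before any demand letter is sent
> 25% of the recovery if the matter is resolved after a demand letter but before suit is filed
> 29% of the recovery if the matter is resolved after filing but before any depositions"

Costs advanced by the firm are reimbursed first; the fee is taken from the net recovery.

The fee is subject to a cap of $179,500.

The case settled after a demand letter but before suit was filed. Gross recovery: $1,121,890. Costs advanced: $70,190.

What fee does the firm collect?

Fee base (net of costs): $1,121,890 − $70,190 = $1,051,700
The matter settled after a demand letter but before suit was filed, so the 25% rate applies.
$1,051,700 × 25% = $262,925.00
$262,925.00 exceeds the $179,500 cap, so the fee is capped at $179,500.00.

$179,500.00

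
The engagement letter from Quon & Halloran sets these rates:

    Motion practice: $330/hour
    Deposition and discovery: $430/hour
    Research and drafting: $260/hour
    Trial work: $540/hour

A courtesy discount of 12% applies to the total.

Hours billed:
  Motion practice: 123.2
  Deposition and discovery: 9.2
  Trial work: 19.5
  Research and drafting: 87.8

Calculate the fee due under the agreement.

$68,613.60

Motion practice: 123.2 × $330 = $40,656.00
Deposition and discovery: 9.2 × $430 = $3,956.00
Research and drafting: 87.8 × $260 = $22,828.00
Trial work: 19.5 × $540 = $10,530.00
Subtotal: $77,970.00
Less 12% discount: −$9,356.40
Total: $77,970.00 − $9,356.40 = $68,613.60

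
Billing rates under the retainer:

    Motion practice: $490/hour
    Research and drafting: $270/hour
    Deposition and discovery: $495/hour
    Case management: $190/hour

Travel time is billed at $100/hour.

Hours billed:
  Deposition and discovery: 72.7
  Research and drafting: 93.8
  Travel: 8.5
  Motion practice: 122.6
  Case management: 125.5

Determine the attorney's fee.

Motion practice: 122.6 × $490 = $60,074.00
Research and drafting: 93.8 × $270 = $25,326.00
Deposition and discovery: 72.7 × $495 = $35,986.50
Case management: 125.5 × $190 = $23,845.00
Subtotal: $60,074.00 + $25,326.00 + $35,986.50 + $23,845.00 = $145,231.50
Travel: 8.5 × $100 = $850.00
Total: $145,231.50 + $850.00 = $146,081.50

$146,081.50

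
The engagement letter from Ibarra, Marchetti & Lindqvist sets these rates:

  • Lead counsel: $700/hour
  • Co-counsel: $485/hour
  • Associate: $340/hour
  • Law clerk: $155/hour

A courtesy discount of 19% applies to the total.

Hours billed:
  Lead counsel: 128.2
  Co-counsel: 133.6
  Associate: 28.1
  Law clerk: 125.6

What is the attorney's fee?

$148,681.98

Lead counsel: 128.2 × $700 = $89,740.00
Co-counsel: 133.6 × $485 = $64,796.00
Associate: 28.1 × $340 = $9,554.00
Law clerk: 125.6 × $155 = $19,468.00
Subtotal: $183,558.00
Less 19% discount: −$34,876.02
Total: $183,558.00 − $34,876.02 = $148,681.98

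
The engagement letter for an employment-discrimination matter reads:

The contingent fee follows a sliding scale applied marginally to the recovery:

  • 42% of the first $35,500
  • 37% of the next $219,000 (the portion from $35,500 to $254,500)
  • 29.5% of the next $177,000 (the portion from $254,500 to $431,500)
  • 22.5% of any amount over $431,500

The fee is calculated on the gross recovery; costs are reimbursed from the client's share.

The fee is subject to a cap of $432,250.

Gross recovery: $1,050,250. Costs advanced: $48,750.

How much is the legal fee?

$287,373.75

Fee base is the gross recovery, $1,050,250; costs are reimbursed separately.
First $35,500 at 42% = $14,910.00
Next $219,000 at 37% = $81,030.00
Next $177,000 at 29.5% = $52,215.00
Remaining $618,750 at 22.5% = $139,218.75
Fee: $14,910.00 + $81,030.00 + $52,215.00 + $139,218.75 = $287,373.75
$287,373.75 is under the $432,250 cap.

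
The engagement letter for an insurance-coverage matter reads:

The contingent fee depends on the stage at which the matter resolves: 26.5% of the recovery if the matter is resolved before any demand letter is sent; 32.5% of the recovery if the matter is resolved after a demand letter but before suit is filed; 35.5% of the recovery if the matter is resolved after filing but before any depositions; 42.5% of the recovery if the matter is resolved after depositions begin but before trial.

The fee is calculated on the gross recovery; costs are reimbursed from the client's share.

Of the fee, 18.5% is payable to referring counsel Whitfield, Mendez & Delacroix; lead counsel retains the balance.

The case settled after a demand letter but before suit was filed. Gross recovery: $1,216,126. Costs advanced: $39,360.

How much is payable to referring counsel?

$73,119.58

Fee base is the gross recovery, $1,216,126; costs are reimbursed separately.
The matter settled after a demand letter but before suit was filed, so the 32.5% rate applies.
$1,216,126 × 32.5% = $395,240.95
Referral share: 18.5% of $395,240.95 = $73,119.58; lead counsel retains $395,240.95 − $73,119.58 = $322,121.37.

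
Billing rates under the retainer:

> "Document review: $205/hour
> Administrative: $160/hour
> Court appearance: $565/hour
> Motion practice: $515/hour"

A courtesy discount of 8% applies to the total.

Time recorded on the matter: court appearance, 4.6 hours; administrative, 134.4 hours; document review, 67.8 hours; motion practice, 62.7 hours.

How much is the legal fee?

$64,669.10

Document review: 67.8 × $205 = $13,899.00
Administrative: 134.4 × $160 = $21,504.00
Court appearance: 4.6 × $565 = $2,599.00
Motion practice: 62.7 × $515 = $32,290.50
Subtotal: $70,292.50
Less 8% discount: −$5,623.40
Total: $70,292.50 − $5,623.40 = $64,669.10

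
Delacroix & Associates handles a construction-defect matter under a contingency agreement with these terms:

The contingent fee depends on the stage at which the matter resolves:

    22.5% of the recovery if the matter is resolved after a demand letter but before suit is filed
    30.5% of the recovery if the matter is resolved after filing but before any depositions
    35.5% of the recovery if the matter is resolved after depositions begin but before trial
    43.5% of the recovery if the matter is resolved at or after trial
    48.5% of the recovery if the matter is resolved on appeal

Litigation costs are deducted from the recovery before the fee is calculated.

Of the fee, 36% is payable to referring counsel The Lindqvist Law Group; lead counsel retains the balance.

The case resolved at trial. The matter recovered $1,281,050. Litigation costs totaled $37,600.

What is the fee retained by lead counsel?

$346,176.48

Fee base (net of costs): $1,281,050 − $37,600 = $1,243,450
The matter resolved at trial, so the 43.5% rate applies.
$1,243,450 × 43.5% = $540,900.75
Referral share: 36% of $540,900.75 = $194,724.27; lead counsel retains $540,900.75 − $194,724.27 = $346,176.48.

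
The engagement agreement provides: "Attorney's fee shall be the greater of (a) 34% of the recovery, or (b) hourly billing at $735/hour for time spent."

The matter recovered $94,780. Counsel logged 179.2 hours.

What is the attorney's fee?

(a) 34% of $94,780 = $32,225.20
(b) 179.2 × $735 = $131,712.00
The greater is (b): $131,712.00.

$131,712.00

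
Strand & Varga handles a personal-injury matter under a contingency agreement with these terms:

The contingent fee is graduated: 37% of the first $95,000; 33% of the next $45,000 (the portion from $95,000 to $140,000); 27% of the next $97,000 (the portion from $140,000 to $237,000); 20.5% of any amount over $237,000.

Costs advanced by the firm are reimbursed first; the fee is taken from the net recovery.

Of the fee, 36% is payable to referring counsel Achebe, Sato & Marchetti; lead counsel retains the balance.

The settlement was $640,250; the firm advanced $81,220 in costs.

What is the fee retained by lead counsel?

$91,011.94

Fee base (net of costs): $640,250 − $81,220 = $559,030
First $95,000 at 37% = $35,150.00
Next $45,000 at 33% = $14,850.00
Next $97,000 at 27% = $26,190.00
Remaining $322,030 at 20.5% = $66,016.15
Fee: $35,150.00 + $14,850.00 + $26,190.00 + $66,016.15 = $142,206.15
Referral share: 36% of $142,206.15 = $51,194.21; lead counsel retains $142,206.15 − $51,194.21 = $91,011.94.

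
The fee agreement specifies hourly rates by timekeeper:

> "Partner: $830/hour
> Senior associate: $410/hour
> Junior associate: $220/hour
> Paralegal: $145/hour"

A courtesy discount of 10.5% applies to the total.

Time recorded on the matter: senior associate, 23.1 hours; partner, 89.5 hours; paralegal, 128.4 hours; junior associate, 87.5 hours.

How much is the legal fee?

$108,853.48

Partner: 89.5 × $830 = $74,285.00
Senior associate: 23.1 × $410 = $9,471.00
Junior associate: 87.5 × $220 = $19,250.00
Paralegal: 128.4 × $145 = $18,618.00
Subtotal: $121,624.00
Less 10.5% discount: −$12,770.52
Total: $121,624.00 − $12,770.52 = $108,853.48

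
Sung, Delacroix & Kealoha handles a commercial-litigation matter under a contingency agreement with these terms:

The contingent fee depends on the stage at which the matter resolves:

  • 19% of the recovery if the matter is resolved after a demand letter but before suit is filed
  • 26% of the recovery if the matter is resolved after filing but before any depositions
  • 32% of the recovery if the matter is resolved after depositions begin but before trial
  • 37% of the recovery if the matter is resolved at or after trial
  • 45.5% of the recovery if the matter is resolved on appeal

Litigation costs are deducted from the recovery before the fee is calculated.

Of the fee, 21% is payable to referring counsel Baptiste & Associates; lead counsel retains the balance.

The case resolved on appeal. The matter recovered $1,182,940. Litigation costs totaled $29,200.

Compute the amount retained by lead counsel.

$414,711.84

Fee base (net of costs): $1,182,940 − $29,200 = $1,153,740
The matter resolved on appeal, so the 45.5% rate applies.
$1,153,740 × 45.5% = $524,951.70
Referral share: 21% of $524,951.70 = $110,239.86; lead counsel retains $524,951.70 − $110,239.86 = $414,711.84.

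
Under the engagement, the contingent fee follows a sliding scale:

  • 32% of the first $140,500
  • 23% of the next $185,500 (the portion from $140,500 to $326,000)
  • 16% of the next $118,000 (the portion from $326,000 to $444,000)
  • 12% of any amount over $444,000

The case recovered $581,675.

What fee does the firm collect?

First $140,500 at 32% = $44,960.00
Next $185,500 at 23% = $42,665.00
Next $118,000 at 16% = $18,880.00
Remaining $137,675 at 12% = $16,521.00
Fee: $44,960.00 + $42,665.00 + $18,880.00 + $16,521.00 = $123,026.00

$123,026.00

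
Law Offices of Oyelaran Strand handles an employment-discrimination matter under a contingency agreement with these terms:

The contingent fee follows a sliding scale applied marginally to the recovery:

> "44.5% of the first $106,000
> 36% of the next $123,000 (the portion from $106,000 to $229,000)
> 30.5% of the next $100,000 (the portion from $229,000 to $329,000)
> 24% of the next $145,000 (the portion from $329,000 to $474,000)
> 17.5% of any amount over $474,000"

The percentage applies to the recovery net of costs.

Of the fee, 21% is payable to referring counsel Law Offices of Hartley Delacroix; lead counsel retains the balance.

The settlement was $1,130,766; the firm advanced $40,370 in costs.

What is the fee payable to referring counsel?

Fee base (net of costs): $1,130,766 − $40,370 = $1,090,396
First $106,000 at 44.5% = $47,170.00
Next $123,000 at 36% = $44,280.00
Next $100,000 at 30.5% = $30,500.00
Next $145,000 at 24% = $34,800.00
Remaining $616,396 at 17.5% = $107,869.30
Fee: $47,170.00 + $44,280.00 + $30,500.00 + $34,800.00 + $107,869.30 = $264,619.30
Referral share: 21% of $264,619.30 = $55,570.05; lead counsel retains $264,619.30 − $55,570.05 = $209,049.25.

$55,570.05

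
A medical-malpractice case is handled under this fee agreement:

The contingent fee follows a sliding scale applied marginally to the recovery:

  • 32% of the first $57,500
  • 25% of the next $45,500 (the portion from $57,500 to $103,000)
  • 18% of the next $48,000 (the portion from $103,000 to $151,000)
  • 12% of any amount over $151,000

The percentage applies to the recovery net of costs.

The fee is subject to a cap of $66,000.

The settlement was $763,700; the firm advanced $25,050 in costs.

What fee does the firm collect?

$66,000.00

Fee base (net of costs): $763,700 − $25,050 = $738,650
First $57,500 at 32% = $18,400.00
Next $45,500 at 25% = $11,375.00
Next $48,000 at 18% = $8,640.00
Remaining $587,650 at 12% = $70,518.00
Fee: $18,400.00 + $11,375.00 + $8,640.00 + $70,518.00 = $108,933.00
$108,933.00 exceeds the $66,000 cap, so the fee is capped at $66,000.00.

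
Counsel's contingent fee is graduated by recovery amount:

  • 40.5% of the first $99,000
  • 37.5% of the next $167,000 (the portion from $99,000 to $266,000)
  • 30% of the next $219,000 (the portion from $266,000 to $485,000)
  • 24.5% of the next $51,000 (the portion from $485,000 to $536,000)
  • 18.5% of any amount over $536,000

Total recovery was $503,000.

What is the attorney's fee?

$172,830.00

First $99,000 at 40.5% = $40,095.00
Next $167,000 at 37.5% = $62,625.00
Next $219,000 at 30% = $65,700.00
Remaining $18,000 at 24.5% = $4,410.00
Fee: $40,095.00 + $62,625.00 + $65,700.00 + $4,410.00 = $172,830.00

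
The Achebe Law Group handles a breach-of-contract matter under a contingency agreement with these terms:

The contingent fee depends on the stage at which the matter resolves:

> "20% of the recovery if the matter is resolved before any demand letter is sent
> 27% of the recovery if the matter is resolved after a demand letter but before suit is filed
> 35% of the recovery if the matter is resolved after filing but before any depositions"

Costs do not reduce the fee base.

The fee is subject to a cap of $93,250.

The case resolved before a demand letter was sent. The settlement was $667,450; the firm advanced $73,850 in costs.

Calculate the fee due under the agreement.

Fee base is the gross recovery, $667,450; costs are reimbursed separately.
The matter resolved before a demand letter was sent, so the 20% rate applies.
$667,450 × 20% = $133,490.00
$133,490.00 exceeds the $93,250 cap, so the fee is capped at $93,250.00.

$93,250.00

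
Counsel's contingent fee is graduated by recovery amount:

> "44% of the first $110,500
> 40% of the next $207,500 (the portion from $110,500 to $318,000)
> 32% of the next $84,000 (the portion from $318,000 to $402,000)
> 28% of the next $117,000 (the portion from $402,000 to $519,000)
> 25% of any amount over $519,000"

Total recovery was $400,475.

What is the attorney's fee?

First $110,500 at 44% = $48,620.00
Next $207,500 at 40% = $83,000.00
Remaining $82,475 at 32% = $26,392.00
Fee: $48,620.00 + $83,000.00 + $26,392.00 = $158,012.00

$158,012.00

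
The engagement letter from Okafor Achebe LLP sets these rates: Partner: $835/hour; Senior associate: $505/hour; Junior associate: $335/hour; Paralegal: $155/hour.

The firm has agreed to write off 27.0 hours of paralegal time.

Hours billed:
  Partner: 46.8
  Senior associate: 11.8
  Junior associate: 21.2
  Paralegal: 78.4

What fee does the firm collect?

$60,106.00

Partner: 46.8 × $835 = $39,078.00
Senior associate: 11.8 × $505 = $5,959.00
Junior associate: 21.2 × $335 = $7,102.00
Paralegal: 78.4 × $155 = $12,152.00
Subtotal: $64,291.00
Write-off: 27.0 × $155 = $4,185.00
Total: $64,291.00 − $4,185.00 = $60,106.00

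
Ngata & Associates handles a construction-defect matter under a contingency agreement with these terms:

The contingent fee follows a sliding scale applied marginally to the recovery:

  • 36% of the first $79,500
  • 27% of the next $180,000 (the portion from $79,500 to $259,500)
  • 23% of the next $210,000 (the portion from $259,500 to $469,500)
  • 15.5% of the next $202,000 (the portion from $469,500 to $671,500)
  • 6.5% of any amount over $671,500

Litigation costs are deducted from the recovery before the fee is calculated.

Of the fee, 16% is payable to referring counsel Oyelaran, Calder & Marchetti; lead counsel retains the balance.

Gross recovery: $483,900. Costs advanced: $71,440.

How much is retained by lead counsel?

Fee base (net of costs): $483,900 − $71,440 = $412,460
First $79,500 at 36% = $28,620.00
Next $180,000 at 27% = $48,600.00
Remaining $152,960 at 23% = $35,180.80
Fee: $28,620.00 + $48,600.00 + $35,180.80 = $112,400.80
Referral share: 16% of $112,400.80 = $17,984.13; lead counsel retains $112,400.80 − $17,984.13 = $94,416.67.

$94,416.67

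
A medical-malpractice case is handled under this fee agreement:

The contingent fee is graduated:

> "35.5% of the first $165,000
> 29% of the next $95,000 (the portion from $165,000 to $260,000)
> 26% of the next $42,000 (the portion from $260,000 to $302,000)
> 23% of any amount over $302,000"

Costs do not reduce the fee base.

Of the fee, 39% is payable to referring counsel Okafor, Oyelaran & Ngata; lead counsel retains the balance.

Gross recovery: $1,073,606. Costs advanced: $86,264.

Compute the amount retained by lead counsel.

Fee base is the gross recovery, $1,073,606; costs are reimbursed separately.
First $165,000 at 35.5% = $58,575.00
Next $95,000 at 29% = $27,550.00
Next $42,000 at 26% = $10,920.00
Remaining $771,606 at 23% = $177,469.38
Fee: $58,575.00 + $27,550.00 + $10,920.00 + $177,469.38 = $274,514.38
Referral share: 39% of $274,514.38 = $107,060.61; lead counsel retains $274,514.38 − $107,060.61 = $167,453.77.

$167,453.77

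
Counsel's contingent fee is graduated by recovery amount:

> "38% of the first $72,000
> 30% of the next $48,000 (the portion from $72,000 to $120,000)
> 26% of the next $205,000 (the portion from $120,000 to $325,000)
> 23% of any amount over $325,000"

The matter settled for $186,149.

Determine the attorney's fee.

$58,958.74

First $72,000 at 38% = $27,360.00
Next $48,000 at 30% = $14,400.00
Remaining $66,149 at 26% = $17,198.74
Fee: $27,360.00 + $14,400.00 + $17,198.74 = $58,958.74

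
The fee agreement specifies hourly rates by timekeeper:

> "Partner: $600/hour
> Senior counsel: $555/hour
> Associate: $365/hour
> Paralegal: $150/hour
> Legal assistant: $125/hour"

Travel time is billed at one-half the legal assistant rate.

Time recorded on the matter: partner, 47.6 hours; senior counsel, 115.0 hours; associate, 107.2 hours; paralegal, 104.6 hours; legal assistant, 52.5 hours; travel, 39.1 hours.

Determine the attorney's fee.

$156,209.25

Partner: 47.6 × $600 = $28,560.00
Senior counsel: 115.0 × $555 = $63,825.00
Associate: 107.2 × $365 = $39,128.00
Paralegal: 104.6 × $150 = $15,690.00
Legal assistant: 52.5 × $125 = $6,562.50
Subtotal: $28,560.00 + $63,825.00 + $39,128.00 + $15,690.00 + $6,562.50 = $153,765.50
Travel: 39.1 × ($125 ÷ 2) = 39.1 × $62.50 = $2,443.75
Total: $153,765.50 + $2,443.75 = $156,209.25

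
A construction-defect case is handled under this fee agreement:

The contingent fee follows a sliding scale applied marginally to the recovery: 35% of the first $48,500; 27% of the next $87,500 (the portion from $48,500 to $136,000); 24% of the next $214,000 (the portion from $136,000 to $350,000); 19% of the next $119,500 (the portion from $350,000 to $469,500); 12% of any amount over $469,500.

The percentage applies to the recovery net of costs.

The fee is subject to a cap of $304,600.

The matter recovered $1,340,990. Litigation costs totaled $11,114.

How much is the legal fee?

Fee base (net of costs): $1,340,990 − $11,114 = $1,329,876
First $48,500 at 35% = $16,975.00
Next $87,500 at 27% = $23,625.00
Next $214,000 at 24% = $51,360.00
Next $119,500 at 19% = $22,705.00
Remaining $860,376 at 12% = $103,245.12
Fee: $16,975.00 + $23,625.00 + $51,360.00 + $22,705.00 + $103,245.12 = $217,910.12
$217,910.12 is under the $304,600 cap.

$217,910.12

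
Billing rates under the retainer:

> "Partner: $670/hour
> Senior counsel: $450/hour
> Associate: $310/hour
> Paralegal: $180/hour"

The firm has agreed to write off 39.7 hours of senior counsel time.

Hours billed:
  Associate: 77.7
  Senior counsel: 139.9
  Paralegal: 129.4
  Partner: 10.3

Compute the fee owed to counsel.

$99,370.00

Partner: 10.3 × $670 = $6,901.00
Senior counsel: 139.9 × $450 = $62,955.00
Associate: 77.7 × $310 = $24,087.00
Paralegal: 129.4 × $180 = $23,292.00
Subtotal: $117,235.00
Write-off: 39.7 × $450 = $17,865.00
Total: $117,235.00 − $17,865.00 = $99,370.00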